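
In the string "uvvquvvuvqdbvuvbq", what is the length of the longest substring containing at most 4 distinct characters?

[u] 1 distinct, len 1
[u, v] 2 distinct, len 2
[u, v, v] 2 distinct, len 3
[u, v, v, q] 3 distinct, len 4
[u, v, v, q, u] 3 distinct, len 5
[u, v, v, q, u, v] 3 distinct, len 6
[u, v, v, q, u, v, v] 3 distinct, len 7
[u, v, v, q, u, v, v, u] 3 distinct, len 8
[u, v, v, q, u, v, v, u, v] 3 distinct, len 9
[u, v, v, q, u, v, v, u, v, q] 3 distinct, len 10
[u, v, v, q, u, v, v, u, v, q, d] 4 distinct, len 11
[v, q, d, b] 4 distinct, len 4
[v, q, d, b, v] 4 distinct, len 5
[d, b, v, u] 4 distinct, len 4
[d, b, v, u, v] 4 distinct, len 5
[d, b, v, u, v, b] 4 distinct, len 6
[b, v, u, v, b, q] 4 distinct, len 6
Longest length with ≤4 distinct: 11.

11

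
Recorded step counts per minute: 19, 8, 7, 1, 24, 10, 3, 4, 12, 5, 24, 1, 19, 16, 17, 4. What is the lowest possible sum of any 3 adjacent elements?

(19, 8, 7) → sum 34
(8, 7, 1) → sum 16
(7, 1, 24) → sum 32
(1, 24, 10) → sum 35
(24, 10, 3) → sum 37
(10, 3, 4) → sum 17
(3, 4, 12) → sum 19
(4, 12, 5) → sum 21
(12, 5, 24) → sum 41
(5, 24, 1) → sum 30
(24, 1, 19) → sum 44
(1, 19, 16) → sum 36
(19, 16, 17) → sum 52
(16, 17, 4) → sum 37
Lowest of these is 16.

16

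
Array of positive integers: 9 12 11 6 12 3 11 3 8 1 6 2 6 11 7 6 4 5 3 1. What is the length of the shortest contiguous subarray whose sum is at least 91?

Extend right; whenever the sum reaches 91, record the length and shrink from the left:
add 9: running sum 9 < 91
add 12: running sum 21 < 91
add 11: running sum 32 < 91
add 6: running sum 38 < 91
add 12: running sum 50 < 91
add 3: running sum 53 < 91
add 11: running sum 64 < 91
add 3: running sum 67 < 91
add 8: running sum 75 < 91
add 1: running sum 76 < 91
add 6: running sum 82 < 91
add 2: running sum 84 < 91
add 6: running sum 90 < 91
end 13: [12, 11, 6, 12, 3, 11, 3, 8, 1, 6, 2, 6, 11] sum 92, len 13
end 14: [12, 11, 6, 12, 3, 11, 3, 8, 1, 6, 2, 6, 11, 7] sum 99, len 14
end 15: [11, 6, 12, 3, 11, 3, 8, 1, 6, 2, 6, 11, 7, 6] sum 93, len 14
end 16: [11, 6, 12, 3, 11, 3, 8, 1, 6, 2, 6, 11, 7, 6, 4] sum 97, len 15
end 17: [6, 12, 3, 11, 3, 8, 1, 6, 2, 6, 11, 7, 6, 4, 5] sum 91, len 15
end 18: [6, 12, 3, 11, 3, 8, 1, 6, 2, 6, 11, 7, 6, 4, 5, 3] sum 94, len 16
end 19: [6, 12, 3, 11, 3, 8, 1, 6, 2, 6, 11, 7, 6, 4, 5, 3, 1] sum 95, len 17
Shortest qualifying length: 13.

13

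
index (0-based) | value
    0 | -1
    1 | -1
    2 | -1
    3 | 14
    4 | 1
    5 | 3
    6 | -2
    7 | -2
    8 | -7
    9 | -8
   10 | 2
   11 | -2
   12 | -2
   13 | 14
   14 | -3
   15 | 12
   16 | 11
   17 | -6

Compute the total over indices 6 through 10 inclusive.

Elements at indices 6..10: -2, -2, -7, -8, 2
sum(-2, -2, -7, -8, 2) = -17

-17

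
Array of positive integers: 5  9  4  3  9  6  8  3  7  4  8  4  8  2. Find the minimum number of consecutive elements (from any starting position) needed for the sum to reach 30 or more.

5

add 5: running sum 5 < 30
add 9: running sum 14 < 30
add 4: running sum 18 < 30
add 3: running sum 21 < 30
add 9: shortest ending here [5, 9, 4, 3, 9] sum 30, len 5
add 6: shortest ending here [9, 4, 3, 9, 6] sum 31, len 5
add 8: shortest ending here [4, 3, 9, 6, 8] sum 30, len 5
add 3: shortest ending here [4, 3, 9, 6, 8, 3] sum 33, len 6
add 7: shortest ending here [9, 6, 8, 3, 7] sum 33, len 5
add 4: shortest ending here [9, 6, 8, 3, 7, 4] sum 37, len 6
add 8: shortest ending here [8, 3, 7, 4, 8] sum 30, len 5
add 4: shortest ending here [8, 3, 7, 4, 8, 4] sum 34, len 6
add 8: shortest ending here [7, 4, 8, 4, 8] sum 31, len 5
add 2: shortest ending here [7, 4, 8, 4, 8, 2] sum 33, len 6
Shortest qualifying length: 5.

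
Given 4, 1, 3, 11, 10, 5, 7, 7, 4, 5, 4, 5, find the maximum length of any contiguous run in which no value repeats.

add 4: [4] len 1
add 1: [4, 1] len 2
add 3: [4, 1, 3] len 3
add 11: [4, 1, 3, 11] len 4
add 10: [4, 1, 3, 11, 10] len 5
add 5: [4, 1, 3, 11, 10, 5] len 6
add 7: [4, 1, 3, 11, 10, 5, 7] len 7
add 7 (repeat 7, move left end past it): [7] len 1
add 4: [7, 4] len 2
add 5: [7, 4, 5] len 3
add 4 (repeat 4, move left end past it): [5, 4] len 2
add 5 (repeat 5, move left end past it): [4, 5] len 2
Longest all-distinct length: 7.

7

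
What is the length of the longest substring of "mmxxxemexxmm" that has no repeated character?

3

[m] len 1
[m] len 1
[m, x] len 2
[x] len 1
[x] len 1
[x, e] len 2
[x, e, m] len 3
[m, e] len 2
[m, e, x] len 3
[x] len 1
[x, m] len 2
[m] len 1
Longest all-distinct length: 3.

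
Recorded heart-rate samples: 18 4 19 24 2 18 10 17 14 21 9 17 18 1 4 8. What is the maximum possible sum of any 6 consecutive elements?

96

Window sums for each of the 11 positions:
[18, 4, 19, 24, 2, 18] → sum 85
[4, 19, 24, 2, 18, 10] → sum 77
[19, 24, 2, 18, 10, 17] → sum 90
[24, 2, 18, 10, 17, 14] → sum 85
[2, 18, 10, 17, 14, 21] → sum 82
[18, 10, 17, 14, 21, 9] → sum 89
[10, 17, 14, 21, 9, 17] → sum 88
[17, 14, 21, 9, 17, 18] → sum 96
[14, 21, 9, 17, 18, 1] → sum 80
[21, 9, 17, 18, 1, 4] → sum 70
[9, 17, 18, 1, 4, 8] → sum 57
Maximum of these is 96.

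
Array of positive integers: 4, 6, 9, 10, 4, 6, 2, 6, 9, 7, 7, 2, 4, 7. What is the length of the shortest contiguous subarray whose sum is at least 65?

10

add 4: running sum 4 < 65
add 6: running sum 10 < 65
add 9: running sum 19 < 65
add 10: running sum 29 < 65
add 4: running sum 33 < 65
add 6: running sum 39 < 65
add 2: running sum 41 < 65
add 6: running sum 47 < 65
add 9: running sum 56 < 65
add 7: running sum 63 < 65
add 7: shortest ending here [6, 9, 10, 4, 6, 2, 6, 9, 7, 7] sum 66, len 10
add 2: shortest ending here [6, 9, 10, 4, 6, 2, 6, 9, 7, 7, 2] sum 68, len 11
add 4: shortest ending here [9, 10, 4, 6, 2, 6, 9, 7, 7, 2, 4] sum 66, len 11
add 7: shortest ending here [9, 10, 4, 6, 2, 6, 9, 7, 7, 2, 4, 7] sum 73, len 12
Shortest qualifying length: 10.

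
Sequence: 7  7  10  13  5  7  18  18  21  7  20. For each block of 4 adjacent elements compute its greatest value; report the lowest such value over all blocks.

13

Window maxs for each of the 8 positions:
(7, 7, 10, 13) → max 13
(7, 10, 13, 5) → max 13
(10, 13, 5, 7) → max 13
(13, 5, 7, 18) → max 18
(5, 7, 18, 18) → max 18
(7, 18, 18, 21) → max 21
(18, 18, 21, 7) → max 21
(18, 21, 7, 20) → max 21
Lowest of these is 13.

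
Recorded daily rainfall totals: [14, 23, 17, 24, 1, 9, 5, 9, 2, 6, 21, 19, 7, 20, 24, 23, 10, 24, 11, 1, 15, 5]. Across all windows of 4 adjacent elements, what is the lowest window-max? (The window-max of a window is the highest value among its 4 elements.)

9

[14, 23, 17, 24] → max 24
[23, 17, 24, 1] → max 24
[17, 24, 1, 9] → max 24
[24, 1, 9, 5] → max 24
[1, 9, 5, 9] → max 9
[9, 5, 9, 2] → max 9
[5, 9, 2, 6] → max 9
[9, 2, 6, 21] → max 21
[2, 6, 21, 19] → max 21
[6, 21, 19, 7] → max 21
[21, 19, 7, 20] → max 21
[19, 7, 20, 24] → max 24
[7, 20, 24, 23] → max 24
[20, 24, 23, 10] → max 24
[24, 23, 10, 24] → max 24
[23, 10, 24, 11] → max 24
[10, 24, 11, 1] → max 24
[24, 11, 1, 15] → max 24
[11, 1, 15, 5] → max 15
Lowest of these is 9.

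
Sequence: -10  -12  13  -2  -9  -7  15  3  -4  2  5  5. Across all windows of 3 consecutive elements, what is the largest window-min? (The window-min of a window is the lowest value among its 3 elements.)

Each size-3 window and its min:
(-10, -12, 13) → min -12
(-12, 13, -2) → min -12
(13, -2, -9) → min -9
(-2, -9, -7) → min -9
(-9, -7, 15) → min -9
(-7, 15, 3) → min -7
(15, 3, -4) → min -4
(3, -4, 2) → min -4
(-4, 2, 5) → min -4
(2, 5, 5) → min 2
Largest of these is 2.

2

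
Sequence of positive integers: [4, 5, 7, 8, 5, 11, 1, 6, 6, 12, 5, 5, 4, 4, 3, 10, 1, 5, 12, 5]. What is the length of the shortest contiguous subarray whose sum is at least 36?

add 4: running sum 4 < 36
add 5: running sum 9 < 36
add 7: running sum 16 < 36
add 8: running sum 24 < 36
add 5: running sum 29 < 36
add 11: shortest ending here [5, 7, 8, 5, 11] sum 36, len 5
add 1: shortest ending here [5, 7, 8, 5, 11, 1] sum 37, len 6
add 6: shortest ending here [7, 8, 5, 11, 1, 6] sum 38, len 6
add 6: shortest ending here [8, 5, 11, 1, 6, 6] sum 37, len 6
add 12: shortest ending here [11, 1, 6, 6, 12] sum 36, len 5
add 5: shortest ending here [11, 1, 6, 6, 12, 5] sum 41, len 6
add 5: shortest ending here [11, 1, 6, 6, 12, 5, 5] sum 46, len 7
add 4: shortest ending here [6, 6, 12, 5, 5, 4] sum 38, len 6
add 4: shortest ending here [6, 12, 5, 5, 4, 4] sum 36, len 6
add 3: shortest ending here [6, 12, 5, 5, 4, 4, 3] sum 39, len 7
add 10: shortest ending here [12, 5, 5, 4, 4, 3, 10] sum 43, len 7
add 1: shortest ending here [12, 5, 5, 4, 4, 3, 10, 1] sum 44, len 8
add 5: shortest ending here [5, 5, 4, 4, 3, 10, 1, 5] sum 37, len 8
add 12: shortest ending here [4, 4, 3, 10, 1, 5, 12] sum 39, len 7
add 5: shortest ending here [3, 10, 1, 5, 12, 5] sum 36, len 6
Shortest qualifying length: 5.

5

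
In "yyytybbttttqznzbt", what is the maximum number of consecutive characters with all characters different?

add y: [y] len 1
add y (repeat y, move left end past it): [y] len 1
add y (repeat y, move left end past it): [y] len 1
add t: [y, t] len 2
add y (repeat y, move left end past it): [t, y] len 2
add b: [t, y, b] len 3
add b (repeat b, move left end past it): [b] len 1
add t: [b, t] len 2
add t (repeat t, move left end past it): [t] len 1
add t (repeat t, move left end past it): [t] len 1
add t (repeat t, move left end past it): [t] len 1
add q: [t, q] len 2
add z: [t, q, z] len 3
add n: [t, q, z, n] len 4
add z (repeat z, move left end past it): [n, z] len 2
add b: [n, z, b] len 3
add t: [n, z, b, t] len 4
Longest all-distinct length: 4.

4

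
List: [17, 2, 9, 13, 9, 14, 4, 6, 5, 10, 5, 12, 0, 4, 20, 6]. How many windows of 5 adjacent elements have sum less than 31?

17 2 9 13 9 → sum 50
2 9 13 9 14 → sum 47
9 13 9 14 4 → sum 49
13 9 14 4 6 → sum 46
9 14 4 6 5 → sum 38
14 4 6 5 10 → sum 39
4 6 5 10 5 → sum 30  < 31 ✓
6 5 10 5 12 → sum 38
5 10 5 12 0 → sum 32
10 5 12 0 4 → sum 31
5 12 0 4 20 → sum 41
12 0 4 20 6 → sum 42
1 window satisfy the condition.

1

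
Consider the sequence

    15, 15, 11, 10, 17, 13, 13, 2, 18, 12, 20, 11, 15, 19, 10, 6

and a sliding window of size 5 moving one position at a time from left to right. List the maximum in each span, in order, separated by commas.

17, 17, 17, 17, 18, 18, 20, 20, 20, 20, 20, 19

[15, 15, 11, 10, 17] → max 17
[15, 11, 10, 17, 13] → max 17
[11, 10, 17, 13, 13] → max 17
[10, 17, 13, 13, 2] → max 17
[17, 13, 13, 2, 18] → max 18
[13, 13, 2, 18, 12] → max 18
[13, 2, 18, 12, 20] → max 20
[2, 18, 12, 20, 11] → max 20
[18, 12, 20, 11, 15] → max 20
[12, 20, 11, 15, 19] → max 20
[20, 11, 15, 19, 10] → max 20
[11, 15, 19, 10, 6] → max 19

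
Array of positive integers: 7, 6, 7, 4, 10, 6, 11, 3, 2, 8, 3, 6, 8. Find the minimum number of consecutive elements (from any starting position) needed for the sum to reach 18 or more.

3

add 7: running sum 7 < 18
add 6: running sum 13 < 18
end 2: [7, 6, 7] sum 20, len 3
end 3: [7, 6, 7, 4] sum 24, len 4
end 4: [7, 4, 10] sum 21, len 3
end 5: [4, 10, 6] sum 20, len 3
end 6: [10, 6, 11] sum 27, len 3
end 7: [6, 11, 3] sum 20, len 3
end 8: [6, 11, 3, 2] sum 22, len 4
end 9: [11, 3, 2, 8] sum 24, len 4
end 10: [11, 3, 2, 8, 3] sum 27, len 5
end 11: [2, 8, 3, 6] sum 19, len 4
end 12: [8, 3, 6, 8] sum 25, len 4
Shortest qualifying length: 3.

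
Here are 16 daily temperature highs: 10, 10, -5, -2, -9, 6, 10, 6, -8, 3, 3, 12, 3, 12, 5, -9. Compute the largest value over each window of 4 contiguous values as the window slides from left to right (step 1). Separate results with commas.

10, 10, 6, 10, 10, 10, 10, 6, 12, 12, 12, 12, 12

10 10 -5 -2 → max 10
10 -5 -2 -9 → max 10
-5 -2 -9 6 → max 6
-2 -9 6 10 → max 10
-9 6 10 6 → max 10
6 10 6 -8 → max 10
10 6 -8 3 → max 10
6 -8 3 3 → max 6
-8 3 3 12 → max 12
3 3 12 3 → max 12
3 12 3 12 → max 12
12 3 12 5 → max 12
3 12 5 -9 → max 12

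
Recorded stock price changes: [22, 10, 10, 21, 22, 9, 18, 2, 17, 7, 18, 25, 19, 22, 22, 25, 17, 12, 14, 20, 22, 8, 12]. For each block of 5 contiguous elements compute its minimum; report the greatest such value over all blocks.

19

(22, 10, 10, 21, 22) → min 10
(10, 10, 21, 22, 9) → min 9
(10, 21, 22, 9, 18) → min 9
(21, 22, 9, 18, 2) → min 2
(22, 9, 18, 2, 17) → min 2
(9, 18, 2, 17, 7) → min 2
(18, 2, 17, 7, 18) → min 2
(2, 17, 7, 18, 25) → min 2
(17, 7, 18, 25, 19) → min 7
(7, 18, 25, 19, 22) → min 7
(18, 25, 19, 22, 22) → min 18
(25, 19, 22, 22, 25) → min 19
(19, 22, 22, 25, 17) → min 17
(22, 22, 25, 17, 12) → min 12
(22, 25, 17, 12, 14) → min 12
(25, 17, 12, 14, 20) → min 12
(17, 12, 14, 20, 22) → min 12
(12, 14, 20, 22, 8) → min 8
(14, 20, 22, 8, 12) → min 8
Greatest of these is 19.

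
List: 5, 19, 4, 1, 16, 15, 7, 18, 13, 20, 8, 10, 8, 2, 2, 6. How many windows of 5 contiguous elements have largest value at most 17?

5 19 4 1 16 → max 19
19 4 1 16 15 → max 19
4 1 16 15 7 → max 16  ≤ 17 ✓
1 16 15 7 18 → max 18
16 15 7 18 13 → max 18
15 7 18 13 20 → max 20
7 18 13 20 8 → max 20
18 13 20 8 10 → max 20
13 20 8 10 8 → max 20
20 8 10 8 2 → max 20
8 10 8 2 2 → max 10  ≤ 17 ✓
10 8 2 2 6 → max 10  ≤ 17 ✓
3 windows satisfy the condition.

3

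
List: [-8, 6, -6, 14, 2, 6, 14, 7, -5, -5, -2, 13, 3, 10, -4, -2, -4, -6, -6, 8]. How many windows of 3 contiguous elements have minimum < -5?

6

(-8, 6, -6) → min -8  < -5 ✓
(6, -6, 14) → min -6  < -5 ✓
(-6, 14, 2) → min -6  < -5 ✓
(14, 2, 6) → min 2
(2, 6, 14) → min 2
(6, 14, 7) → min 6
(14, 7, -5) → min -5
(7, -5, -5) → min -5
(-5, -5, -2) → min -5
(-5, -2, 13) → min -5
(-2, 13, 3) → min -2
(13, 3, 10) → min 3
(3, 10, -4) → min -4
(10, -4, -2) → min -4
(-4, -2, -4) → min -4
(-2, -4, -6) → min -6  < -5 ✓
(-4, -6, -6) → min -6  < -5 ✓
(-6, -6, 8) → min -6  < -5 ✓
6 windows satisfy the condition.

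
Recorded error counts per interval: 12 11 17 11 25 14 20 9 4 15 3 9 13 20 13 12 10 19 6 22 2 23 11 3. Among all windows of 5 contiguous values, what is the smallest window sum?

[12, 11, 17, 11, 25] → sum 76
[11, 17, 11, 25, 14] → sum 78
[17, 11, 25, 14, 20] → sum 87
[11, 25, 14, 20, 9] → sum 79
[25, 14, 20, 9, 4] → sum 72
[14, 20, 9, 4, 15] → sum 62
[20, 9, 4, 15, 3] → sum 51
[9, 4, 15, 3, 9] → sum 40
[4, 15, 3, 9, 13] → sum 44
[15, 3, 9, 13, 20] → sum 60
[3, 9, 13, 20, 13] → sum 58
[9, 13, 20, 13, 12] → sum 67
[13, 20, 13, 12, 10] → sum 68
[20, 13, 12, 10, 19] → sum 74
[13, 12, 10, 19, 6] → sum 60
[12, 10, 19, 6, 22] → sum 69
[10, 19, 6, 22, 2] → sum 59
[19, 6, 22, 2, 23] → sum 72
[6, 22, 2, 23, 11] → sum 64
[22, 2, 23, 11, 3] → sum 61
Smallest of these is 40.

40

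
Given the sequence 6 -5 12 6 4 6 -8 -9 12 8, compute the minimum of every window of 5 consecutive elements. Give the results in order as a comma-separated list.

[6, -5, 12, 6, 4] → min -5
[-5, 12, 6, 4, 6] → min -5
[12, 6, 4, 6, -8] → min -8
[6, 4, 6, -8, -9] → min -9
[4, 6, -8, -9, 12] → min -9
[6, -8, -9, 12, 8] → min -9

-5, -5, -8, -9, -9, -9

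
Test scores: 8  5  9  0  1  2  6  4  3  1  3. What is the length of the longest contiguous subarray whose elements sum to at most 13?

Extend to the right; shrink from the left whenever the sum exceeds 13:
→ 8: sum 8, len 1
→ 5: sum 13, len 2
→ 9 (dropped 8, 5): sum 9, len 1
→ 0: sum 9, len 2
→ 1: sum 10, len 3
→ 2: sum 12, len 4
→ 6 (dropped 9): sum 9, len 4
→ 4: sum 13, len 5
→ 3 (dropped 0, 1, 2): sum 13, len 3
→ 1 (dropped 6): sum 8, len 3
→ 3: sum 11, len 4
Longest length seen: 5.

5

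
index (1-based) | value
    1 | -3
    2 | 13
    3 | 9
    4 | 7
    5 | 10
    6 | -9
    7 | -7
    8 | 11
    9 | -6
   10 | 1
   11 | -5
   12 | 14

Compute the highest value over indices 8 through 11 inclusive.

Elements at indices 8..11: 11, -6, 1, -5
max(11, -6, 1, -5) = 11

11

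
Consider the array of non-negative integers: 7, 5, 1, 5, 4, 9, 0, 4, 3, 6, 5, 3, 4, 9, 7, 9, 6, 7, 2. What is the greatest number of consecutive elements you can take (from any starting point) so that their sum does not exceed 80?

16

→ 7: sum 7, len 1
→ 5: sum 12, len 2
→ 1: sum 13, len 3
→ 5: sum 18, len 4
→ 4: sum 22, len 5
→ 9: sum 31, len 6
→ 0: sum 31, len 7
→ 4: sum 35, len 8
→ 3: sum 38, len 9
→ 6: sum 44, len 10
→ 5: sum 49, len 11
→ 3: sum 52, len 12
→ 4: sum 56, len 13
→ 9: sum 65, len 14
→ 7: sum 72, len 15
→ 9 (dropped 7): sum 74, len 15
→ 6: sum 80, len 16
→ 7 (dropped 5, 1, 5): sum 76, len 14
→ 2: sum 78, len 15
Longest length seen: 16.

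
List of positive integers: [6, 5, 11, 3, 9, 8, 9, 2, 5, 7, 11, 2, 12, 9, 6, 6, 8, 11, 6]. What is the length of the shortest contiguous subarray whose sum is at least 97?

add 6: running sum 6 < 97
add 5: running sum 11 < 97
add 11: running sum 22 < 97
add 3: running sum 25 < 97
add 9: running sum 34 < 97
add 8: running sum 42 < 97
add 9: running sum 51 < 97
add 2: running sum 53 < 97
add 5: running sum 58 < 97
add 7: running sum 65 < 97
add 11: running sum 76 < 97
add 2: running sum 78 < 97
add 12: running sum 90 < 97
end 13: [6, 5, 11, 3, 9, 8, 9, 2, 5, 7, 11, 2, 12, 9] sum 99, len 14
end 14: [5, 11, 3, 9, 8, 9, 2, 5, 7, 11, 2, 12, 9, 6] sum 99, len 14
end 15: [11, 3, 9, 8, 9, 2, 5, 7, 11, 2, 12, 9, 6, 6] sum 100, len 14
end 16: [3, 9, 8, 9, 2, 5, 7, 11, 2, 12, 9, 6, 6, 8] sum 97, len 14
end 17: [9, 8, 9, 2, 5, 7, 11, 2, 12, 9, 6, 6, 8, 11] sum 105, len 14
end 18: [8, 9, 2, 5, 7, 11, 2, 12, 9, 6, 6, 8, 11, 6] sum 102, len 14
Shortest qualifying length: 14.

14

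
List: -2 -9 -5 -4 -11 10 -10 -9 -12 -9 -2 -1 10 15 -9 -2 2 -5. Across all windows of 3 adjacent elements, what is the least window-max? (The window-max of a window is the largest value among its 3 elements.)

-9

Each size-3 window and its max:
(-2, -9, -5) → max -2
(-9, -5, -4) → max -4
(-5, -4, -11) → max -4
(-4, -11, 10) → max 10
(-11, 10, -10) → max 10
(10, -10, -9) → max 10
(-10, -9, -12) → max -9
(-9, -12, -9) → max -9
(-12, -9, -2) → max -2
(-9, -2, -1) → max -1
(-2, -1, 10) → max 10
(-1, 10, 15) → max 15
(10, 15, -9) → max 15
(15, -9, -2) → max 15
(-9, -2, 2) → max 2
(-2, 2, -5) → max 2
Least of these is -9.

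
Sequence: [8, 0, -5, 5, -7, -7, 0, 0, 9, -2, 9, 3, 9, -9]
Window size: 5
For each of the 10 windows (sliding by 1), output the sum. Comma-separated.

8 0 -5 5 -7 → sum 1
0 -5 5 -7 -7 → sum -14
-5 5 -7 -7 0 → sum -14
5 -7 -7 0 0 → sum -9
-7 -7 0 0 9 → sum -5
-7 0 0 9 -2 → sum 0
0 0 9 -2 9 → sum 16
0 9 -2 9 3 → sum 19
9 -2 9 3 9 → sum 28
-2 9 3 9 -9 → sum 10

1, -14, -14, -9, -5, 0, 16, 19, 28, 10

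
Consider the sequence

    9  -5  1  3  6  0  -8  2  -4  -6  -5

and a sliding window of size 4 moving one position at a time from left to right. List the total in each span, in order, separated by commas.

[9, -5, 1, 3] → sum 8
[-5, 1, 3, 6] → sum 5
[1, 3, 6, 0] → sum 10
[3, 6, 0, -8] → sum 1
[6, 0, -8, 2] → sum 0
[0, -8, 2, -4] → sum -10
[-8, 2, -4, -6] → sum -16
[2, -4, -6, -5] → sum -13

8, 5, 10, 1, 0, -10, -16, -13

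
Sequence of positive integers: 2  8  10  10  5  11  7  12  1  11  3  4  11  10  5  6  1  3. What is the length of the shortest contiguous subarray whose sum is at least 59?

add 2: running sum 2 < 59
add 8: running sum 10 < 59
add 10: running sum 20 < 59
add 10: running sum 30 < 59
add 5: running sum 35 < 59
add 11: running sum 46 < 59
add 7: running sum 53 < 59
add 12: shortest ending here [8, 10, 10, 5, 11, 7, 12] sum 63, len 7
add 1: shortest ending here [8, 10, 10, 5, 11, 7, 12, 1] sum 64, len 8
add 11: shortest ending here [10, 10, 5, 11, 7, 12, 1, 11] sum 67, len 8
add 3: shortest ending here [10, 5, 11, 7, 12, 1, 11, 3] sum 60, len 8
add 4: shortest ending here [10, 5, 11, 7, 12, 1, 11, 3, 4] sum 64, len 9
add 11: shortest ending here [11, 7, 12, 1, 11, 3, 4, 11] sum 60, len 8
add 10: shortest ending here [7, 12, 1, 11, 3, 4, 11, 10] sum 59, len 8
add 5: shortest ending here [7, 12, 1, 11, 3, 4, 11, 10, 5] sum 64, len 9
add 6: shortest ending here [12, 1, 11, 3, 4, 11, 10, 5, 6] sum 63, len 9
add 1: shortest ending here [12, 1, 11, 3, 4, 11, 10, 5, 6, 1] sum 64, len 10
add 3: shortest ending here [12, 1, 11, 3, 4, 11, 10, 5, 6, 1, 3] sum 67, len 11
Shortest qualifying length: 7.

7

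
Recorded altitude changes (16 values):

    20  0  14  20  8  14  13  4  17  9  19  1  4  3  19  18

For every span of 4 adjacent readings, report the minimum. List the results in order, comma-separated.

Sliding a size-4 window across the 16 values:
[20, 0, 14, 20] → min 0
[0, 14, 20, 8] → min 0
[14, 20, 8, 14] → min 8
[20, 8, 14, 13] → min 8
[8, 14, 13, 4] → min 4
[14, 13, 4, 17] → min 4
[13, 4, 17, 9] → min 4
[4, 17, 9, 19] → min 4
[17, 9, 19, 1] → min 1
[9, 19, 1, 4] → min 1
[19, 1, 4, 3] → min 1
[1, 4, 3, 19] → min 1
[4, 3, 19, 18] → min 3

0, 0, 8, 8, 4, 4, 4, 4, 1, 1, 1, 1, 3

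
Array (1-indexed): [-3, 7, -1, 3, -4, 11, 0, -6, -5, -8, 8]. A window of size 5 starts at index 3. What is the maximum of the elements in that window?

11

Elements at indices 3..7: -1, 3, -4, 11, 0
max(-1, 3, -4, 11, 0) = 11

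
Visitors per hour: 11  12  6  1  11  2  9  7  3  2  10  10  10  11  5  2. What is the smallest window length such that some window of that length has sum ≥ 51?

7

add 11: running sum 11 < 51
add 12: running sum 23 < 51
add 6: running sum 29 < 51
add 1: running sum 30 < 51
add 11: running sum 41 < 51
add 2: running sum 43 < 51
end 6: [11, 12, 6, 1, 11, 2, 9] sum 52, len 7
end 7: [11, 12, 6, 1, 11, 2, 9, 7] sum 59, len 8
end 8: [12, 6, 1, 11, 2, 9, 7, 3] sum 51, len 8
end 9: [12, 6, 1, 11, 2, 9, 7, 3, 2] sum 53, len 9
end 10: [6, 1, 11, 2, 9, 7, 3, 2, 10] sum 51, len 9
end 11: [11, 2, 9, 7, 3, 2, 10, 10] sum 54, len 8
end 12: [9, 7, 3, 2, 10, 10, 10] sum 51, len 7
end 13: [7, 3, 2, 10, 10, 10, 11] sum 53, len 7
end 14: [3, 2, 10, 10, 10, 11, 5] sum 51, len 7
end 15: [3, 2, 10, 10, 10, 11, 5, 2] sum 53, len 8
Shortest qualifying length: 7.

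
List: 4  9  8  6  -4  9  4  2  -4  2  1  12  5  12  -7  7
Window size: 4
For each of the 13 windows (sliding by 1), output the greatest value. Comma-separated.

Sliding a size-4 window across the 16 values:
[4, 9, 8, 6] → max 9
[9, 8, 6, -4] → max 9
[8, 6, -4, 9] → max 9
[6, -4, 9, 4] → max 9
[-4, 9, 4, 2] → max 9
[9, 4, 2, -4] → max 9
[4, 2, -4, 2] → max 4
[2, -4, 2, 1] → max 2
[-4, 2, 1, 12] → max 12
[2, 1, 12, 5] → max 12
[1, 12, 5, 12] → max 12
[12, 5, 12, -7] → max 12
[5, 12, -7, 7] → max 12

9, 9, 9, 9, 9, 9, 4, 2, 12, 12, 12, 12, 12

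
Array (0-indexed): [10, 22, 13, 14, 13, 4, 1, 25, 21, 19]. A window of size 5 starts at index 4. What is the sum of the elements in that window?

Elements at indices 4..8: 13, 4, 1, 25, 21
sum(13, 4, 1, 25, 21) = 64

64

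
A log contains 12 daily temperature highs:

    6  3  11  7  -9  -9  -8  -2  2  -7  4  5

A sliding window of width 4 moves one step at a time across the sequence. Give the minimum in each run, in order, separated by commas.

3, -9, -9, -9, -9, -9, -8, -7, -7

Sliding a size-4 window across the 12 values:
(6, 3, 11, 7) → min 3
(3, 11, 7, -9) → min -9
(11, 7, -9, -9) → min -9
(7, -9, -9, -8) → min -9
(-9, -9, -8, -2) → min -9
(-9, -8, -2, 2) → min -9
(-8, -2, 2, -7) → min -8
(-2, 2, -7, 4) → min -7
(2, -7, 4, 5) → min -7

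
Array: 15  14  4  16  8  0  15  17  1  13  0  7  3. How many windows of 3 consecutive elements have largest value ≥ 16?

6

15 14 4 → max 15
14 4 16 → max 16  ≥ 16 ✓
4 16 8 → max 16  ≥ 16 ✓
16 8 0 → max 16  ≥ 16 ✓
8 0 15 → max 15
0 15 17 → max 17  ≥ 16 ✓
15 17 1 → max 17  ≥ 16 ✓
17 1 13 → max 17  ≥ 16 ✓
1 13 0 → max 13
13 0 7 → max 13
0 7 3 → max 7
6 windows satisfy the condition.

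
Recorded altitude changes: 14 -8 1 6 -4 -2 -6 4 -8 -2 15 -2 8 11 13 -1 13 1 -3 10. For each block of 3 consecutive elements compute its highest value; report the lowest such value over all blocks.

-2

Window maxs for each of the 18 positions:
(14, -8, 1) → max 14
(-8, 1, 6) → max 6
(1, 6, -4) → max 6
(6, -4, -2) → max 6
(-4, -2, -6) → max -2
(-2, -6, 4) → max 4
(-6, 4, -8) → max 4
(4, -8, -2) → max 4
(-8, -2, 15) → max 15
(-2, 15, -2) → max 15
(15, -2, 8) → max 15
(-2, 8, 11) → max 11
(8, 11, 13) → max 13
(11, 13, -1) → max 13
(13, -1, 13) → max 13
(-1, 13, 1) → max 13
(13, 1, -3) → max 13
(1, -3, 10) → max 10
Lowest of these is -2.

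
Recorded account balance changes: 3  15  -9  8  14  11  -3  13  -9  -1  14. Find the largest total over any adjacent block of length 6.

Each size-6 window and its sum:
3 15 -9 8 14 11 → sum 42
15 -9 8 14 11 -3 → sum 36
-9 8 14 11 -3 13 → sum 34
8 14 11 -3 13 -9 → sum 34
14 11 -3 13 -9 -1 → sum 25
11 -3 13 -9 -1 14 → sum 25
Largest of these is 42.

42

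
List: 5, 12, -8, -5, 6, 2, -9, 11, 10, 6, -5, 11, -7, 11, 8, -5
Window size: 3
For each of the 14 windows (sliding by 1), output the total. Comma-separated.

[5, 12, -8] → sum 9
[12, -8, -5] → sum -1
[-8, -5, 6] → sum -7
[-5, 6, 2] → sum 3
[6, 2, -9] → sum -1
[2, -9, 11] → sum 4
[-9, 11, 10] → sum 12
[11, 10, 6] → sum 27
[10, 6, -5] → sum 11
[6, -5, 11] → sum 12
[-5, 11, -7] → sum -1
[11, -7, 11] → sum 15
[-7, 11, 8] → sum 12
[11, 8, -5] → sum 14

9, -1, -7, 3, -1, 4, 12, 27, 11, 12, -1, 15, 12, 14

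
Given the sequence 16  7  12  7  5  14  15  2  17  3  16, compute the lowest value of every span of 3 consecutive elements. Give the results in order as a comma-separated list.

7, 7, 5, 5, 5, 2, 2, 2, 3

Sliding a size-3 window across the 11 values:
(16, 7, 12) → min 7
(7, 12, 7) → min 7
(12, 7, 5) → min 5
(7, 5, 14) → min 5
(5, 14, 15) → min 5
(14, 15, 2) → min 2
(15, 2, 17) → min 2
(2, 17, 3) → min 2
(17, 3, 16) → min 3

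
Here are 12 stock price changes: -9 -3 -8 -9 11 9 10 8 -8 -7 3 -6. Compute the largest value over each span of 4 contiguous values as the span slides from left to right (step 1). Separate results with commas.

Sliding a size-4 window across the 12 values:
[-9, -3, -8, -9] → max -3
[-3, -8, -9, 11] → max 11
[-8, -9, 11, 9] → max 11
[-9, 11, 9, 10] → max 11
[11, 9, 10, 8] → max 11
[9, 10, 8, -8] → max 10
[10, 8, -8, -7] → max 10
[8, -8, -7, 3] → max 8
[-8, -7, 3, -6] → max 3

-3, 11, 11, 11, 11, 10, 10, 8, 3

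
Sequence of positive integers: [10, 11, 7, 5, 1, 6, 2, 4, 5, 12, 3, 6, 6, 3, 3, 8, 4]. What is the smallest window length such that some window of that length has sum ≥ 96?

17

add 10: running sum 10 < 96
add 11: running sum 21 < 96
add 7: running sum 28 < 96
add 5: running sum 33 < 96
add 1: running sum 34 < 96
add 6: running sum 40 < 96
add 2: running sum 42 < 96
add 4: running sum 46 < 96
add 5: running sum 51 < 96
add 12: running sum 63 < 96
add 3: running sum 66 < 96
add 6: running sum 72 < 96
add 6: running sum 78 < 96
add 3: running sum 81 < 96
add 3: running sum 84 < 96
add 8: running sum 92 < 96
end 16: [10, 11, 7, 5, 1, 6, 2, 4, 5, 12, 3, 6, 6, 3, 3, 8, 4] sum 96, len 17
Shortest qualifying length: 17.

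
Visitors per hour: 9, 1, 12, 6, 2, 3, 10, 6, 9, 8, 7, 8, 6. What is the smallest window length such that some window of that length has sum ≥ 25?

3

add 9: running sum 9 < 25
add 1: running sum 10 < 25
add 12: running sum 22 < 25
add 6: shortest ending here [9, 1, 12, 6] sum 28, len 4
add 2: shortest ending here [9, 1, 12, 6, 2] sum 30, len 5
add 3: shortest ending here [9, 1, 12, 6, 2, 3] sum 33, len 6
add 10: shortest ending here [12, 6, 2, 3, 10] sum 33, len 5
add 6: shortest ending here [6, 2, 3, 10, 6] sum 27, len 5
add 9: shortest ending here [10, 6, 9] sum 25, len 3
add 8: shortest ending here [10, 6, 9, 8] sum 33, len 4
add 7: shortest ending here [6, 9, 8, 7] sum 30, len 4
add 8: shortest ending here [9, 8, 7, 8] sum 32, len 4
add 6: shortest ending here [8, 7, 8, 6] sum 29, len 4
Shortest qualifying length: 3.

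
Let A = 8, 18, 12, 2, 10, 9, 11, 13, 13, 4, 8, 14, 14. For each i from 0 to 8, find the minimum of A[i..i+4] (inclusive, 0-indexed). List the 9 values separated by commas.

2, 2, 2, 2, 9, 4, 4, 4, 4

8 18 12 2 10 → min 2
18 12 2 10 9 → min 2
12 2 10 9 11 → min 2
2 10 9 11 13 → min 2
10 9 11 13 13 → min 9
9 11 13 13 4 → min 4
11 13 13 4 8 → min 4
13 13 4 8 14 → min 4
13 4 8 14 14 → min 4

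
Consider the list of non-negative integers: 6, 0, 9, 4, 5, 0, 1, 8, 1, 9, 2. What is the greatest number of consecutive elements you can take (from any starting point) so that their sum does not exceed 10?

4

→ 6: sum 6, len 1
→ 0: sum 6, len 2
→ 9 (dropped 6): sum 9, len 2
→ 4 (dropped 0, 9): sum 4, len 1
→ 5: sum 9, len 2
→ 0: sum 9, len 3
→ 1: sum 10, len 4
→ 8 (dropped 4, 5): sum 9, len 3
→ 1: sum 10, len 4
→ 9 (dropped 0, 1, 8): sum 10, len 2
→ 2 (dropped 1, 9): sum 2, len 1
Longest length seen: 4.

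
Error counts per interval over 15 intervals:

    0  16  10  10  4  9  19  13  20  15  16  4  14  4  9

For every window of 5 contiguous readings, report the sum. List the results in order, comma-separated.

0 16 10 10 4 → sum 40
16 10 10 4 9 → sum 49
10 10 4 9 19 → sum 52
10 4 9 19 13 → sum 55
4 9 19 13 20 → sum 65
9 19 13 20 15 → sum 76
19 13 20 15 16 → sum 83
13 20 15 16 4 → sum 68
20 15 16 4 14 → sum 69
15 16 4 14 4 → sum 53
16 4 14 4 9 → sum 47

40, 49, 52, 55, 65, 76, 83, 68, 69, 53, 47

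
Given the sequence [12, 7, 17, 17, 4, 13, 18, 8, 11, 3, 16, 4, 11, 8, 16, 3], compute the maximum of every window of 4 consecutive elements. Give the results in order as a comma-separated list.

17, 17, 17, 18, 18, 18, 18, 16, 16, 16, 16, 16, 16

[12, 7, 17, 17] → max 17
[7, 17, 17, 4] → max 17
[17, 17, 4, 13] → max 17
[17, 4, 13, 18] → max 18
[4, 13, 18, 8] → max 18
[13, 18, 8, 11] → max 18
[18, 8, 11, 3] → max 18
[8, 11, 3, 16] → max 16
[11, 3, 16, 4] → max 16
[3, 16, 4, 11] → max 16
[16, 4, 11, 8] → max 16
[4, 11, 8, 16] → max 16
[11, 8, 16, 3] → max 16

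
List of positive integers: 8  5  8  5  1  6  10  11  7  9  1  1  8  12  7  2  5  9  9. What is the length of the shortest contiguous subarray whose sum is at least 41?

add 8: running sum 8 < 41
add 5: running sum 13 < 41
add 8: running sum 21 < 41
add 5: running sum 26 < 41
add 1: running sum 27 < 41
add 6: running sum 33 < 41
end 6: [8, 5, 8, 5, 1, 6, 10] sum 43, len 7
end 7: [8, 5, 1, 6, 10, 11] sum 41, len 6
end 8: [8, 5, 1, 6, 10, 11, 7] sum 48, len 7
end 9: [6, 10, 11, 7, 9] sum 43, len 5
end 10: [6, 10, 11, 7, 9, 1] sum 44, len 6
end 11: [6, 10, 11, 7, 9, 1, 1] sum 45, len 7
end 12: [10, 11, 7, 9, 1, 1, 8] sum 47, len 7
end 13: [11, 7, 9, 1, 1, 8, 12] sum 49, len 7
end 14: [7, 9, 1, 1, 8, 12, 7] sum 45, len 7
end 15: [7, 9, 1, 1, 8, 12, 7, 2] sum 47, len 8
end 16: [9, 1, 1, 8, 12, 7, 2, 5] sum 45, len 8
end 17: [8, 12, 7, 2, 5, 9] sum 43, len 6
end 18: [12, 7, 2, 5, 9, 9] sum 44, len 6
Shortest qualifying length: 5.

5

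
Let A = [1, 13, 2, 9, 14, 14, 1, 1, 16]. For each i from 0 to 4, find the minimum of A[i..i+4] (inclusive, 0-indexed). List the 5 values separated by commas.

[1, 13, 2, 9, 14] → min 1
[13, 2, 9, 14, 14] → min 2
[2, 9, 14, 14, 1] → min 1
[9, 14, 14, 1, 1] → min 1
[14, 14, 1, 1, 16] → min 1

1, 2, 1, 1, 1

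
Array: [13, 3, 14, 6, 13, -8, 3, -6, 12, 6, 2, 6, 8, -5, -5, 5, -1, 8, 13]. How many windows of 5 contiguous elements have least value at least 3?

1

[13, 3, 14, 6, 13] → min 3  ≥ 3 ✓
[3, 14, 6, 13, -8] → min -8
[14, 6, 13, -8, 3] → min -8
[6, 13, -8, 3, -6] → min -8
[13, -8, 3, -6, 12] → min -8
[-8, 3, -6, 12, 6] → min -8
[3, -6, 12, 6, 2] → min -6
[-6, 12, 6, 2, 6] → min -6
[12, 6, 2, 6, 8] → min 2
[6, 2, 6, 8, -5] → min -5
[2, 6, 8, -5, -5] → min -5
[6, 8, -5, -5, 5] → min -5
[8, -5, -5, 5, -1] → min -5
[-5, -5, 5, -1, 8] → min -5
[-5, 5, -1, 8, 13] → min -5
1 window satisfy the condition.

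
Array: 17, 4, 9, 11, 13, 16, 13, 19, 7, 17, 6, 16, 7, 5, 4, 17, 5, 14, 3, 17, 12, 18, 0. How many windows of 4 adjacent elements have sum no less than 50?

17 4 9 11 → sum 41
4 9 11 13 → sum 37
9 11 13 16 → sum 49
11 13 16 13 → sum 53  ≥ 50 ✓
13 16 13 19 → sum 61  ≥ 50 ✓
16 13 19 7 → sum 55  ≥ 50 ✓
13 19 7 17 → sum 56  ≥ 50 ✓
19 7 17 6 → sum 49
7 17 6 16 → sum 46
17 6 16 7 → sum 46
6 16 7 5 → sum 34
16 7 5 4 → sum 32
7 5 4 17 → sum 33
5 4 17 5 → sum 31
4 17 5 14 → sum 40
17 5 14 3 → sum 39
5 14 3 17 → sum 39
14 3 17 12 → sum 46
3 17 12 18 → sum 50  ≥ 50 ✓
17 12 18 0 → sum 47
5 windows satisfy the condition.

5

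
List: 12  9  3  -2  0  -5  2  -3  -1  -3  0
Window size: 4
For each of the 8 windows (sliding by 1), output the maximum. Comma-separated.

12 9 3 -2 → max 12
9 3 -2 0 → max 9
3 -2 0 -5 → max 3
-2 0 -5 2 → max 2
0 -5 2 -3 → max 2
-5 2 -3 -1 → max 2
2 -3 -1 -3 → max 2
-3 -1 -3 0 → max 0

12, 9, 3, 2, 2, 2, 2, 0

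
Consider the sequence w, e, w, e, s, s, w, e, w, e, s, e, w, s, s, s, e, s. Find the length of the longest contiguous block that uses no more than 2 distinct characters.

5

[w] 1 distinct, len 1
[w, e] 2 distinct, len 2
[w, e, w] 2 distinct, len 3
[w, e, w, e] 2 distinct, len 4
[e, s] 2 distinct, len 2
[e, s, s] 2 distinct, len 3
[s, s, w] 2 distinct, len 3
[w, e] 2 distinct, len 2
[w, e, w] 2 distinct, len 3
[w, e, w, e] 2 distinct, len 4
[e, s] 2 distinct, len 2
[e, s, e] 2 distinct, len 3
[e, w] 2 distinct, len 2
[w, s] 2 distinct, len 2
[w, s, s] 2 distinct, len 3
[w, s, s, s] 2 distinct, len 4
[s, s, s, e] 2 distinct, len 4
[s, s, s, e, s] 2 distinct, len 5
Longest length with ≤2 distinct: 5.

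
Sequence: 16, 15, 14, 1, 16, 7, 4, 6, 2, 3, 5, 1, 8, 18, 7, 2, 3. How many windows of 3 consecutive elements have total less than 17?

(16, 15, 14) → sum 45
(15, 14, 1) → sum 30
(14, 1, 16) → sum 31
(1, 16, 7) → sum 24
(16, 7, 4) → sum 27
(7, 4, 6) → sum 17
(4, 6, 2) → sum 12  < 17 ✓
(6, 2, 3) → sum 11  < 17 ✓
(2, 3, 5) → sum 10  < 17 ✓
(3, 5, 1) → sum 9  < 17 ✓
(5, 1, 8) → sum 14  < 17 ✓
(1, 8, 18) → sum 27
(8, 18, 7) → sum 33
(18, 7, 2) → sum 27
(7, 2, 3) → sum 12  < 17 ✓
6 windows satisfy the condition.

6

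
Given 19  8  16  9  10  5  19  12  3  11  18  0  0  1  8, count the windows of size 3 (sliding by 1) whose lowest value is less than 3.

(19, 8, 16) → min 8
(8, 16, 9) → min 8
(16, 9, 10) → min 9
(9, 10, 5) → min 5
(10, 5, 19) → min 5
(5, 19, 12) → min 5
(19, 12, 3) → min 3
(12, 3, 11) → min 3
(3, 11, 18) → min 3
(11, 18, 0) → min 0  < 3 ✓
(18, 0, 0) → min 0  < 3 ✓
(0, 0, 1) → min 0  < 3 ✓
(0, 1, 8) → min 0  < 3 ✓
4 windows satisfy the condition.

4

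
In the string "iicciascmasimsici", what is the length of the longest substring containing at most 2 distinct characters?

add i: window [i] (1 distinct), len 1
add i: window [i, i] (1 distinct), len 2
add c: window [i, i, c] (2 distinct), len 3
add c: window [i, i, c, c] (2 distinct), len 4
add i: window [i, i, c, c, i] (2 distinct), len 5
add a: window [i, a] (2 distinct), len 2
add s: window [a, s] (2 distinct), len 2
add c: window [s, c] (2 distinct), len 2
add m: window [c, m] (2 distinct), len 2
add a: window [m, a] (2 distinct), len 2
add s: window [a, s] (2 distinct), len 2
add i: window [s, i] (2 distinct), len 2
add m: window [i, m] (2 distinct), len 2
add s: window [m, s] (2 distinct), len 2
add i: window [s, i] (2 distinct), len 2
add c: window [i, c] (2 distinct), len 2
add i: window [i, c, i] (2 distinct), len 3
Longest length with ≤2 distinct: 5.

5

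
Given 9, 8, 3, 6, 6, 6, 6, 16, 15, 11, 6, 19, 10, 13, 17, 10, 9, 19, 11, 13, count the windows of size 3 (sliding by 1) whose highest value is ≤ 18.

9 8 3 → max 9  ≤ 18 ✓
8 3 6 → max 8  ≤ 18 ✓
3 6 6 → max 6  ≤ 18 ✓
6 6 6 → max 6  ≤ 18 ✓
6 6 6 → max 6  ≤ 18 ✓
6 6 16 → max 16  ≤ 18 ✓
6 16 15 → max 16  ≤ 18 ✓
16 15 11 → max 16  ≤ 18 ✓
15 11 6 → max 15  ≤ 18 ✓
11 6 19 → max 19
6 19 10 → max 19
19 10 13 → max 19
10 13 17 → max 17  ≤ 18 ✓
13 17 10 → max 17  ≤ 18 ✓
17 10 9 → max 17  ≤ 18 ✓
10 9 19 → max 19
9 19 11 → max 19
19 11 13 → max 19
12 windows satisfy the condition.

12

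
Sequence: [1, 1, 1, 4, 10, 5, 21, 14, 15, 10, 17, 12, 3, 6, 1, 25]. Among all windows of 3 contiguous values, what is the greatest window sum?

50

(1, 1, 1) → sum 3
(1, 1, 4) → sum 6
(1, 4, 10) → sum 15
(4, 10, 5) → sum 19
(10, 5, 21) → sum 36
(5, 21, 14) → sum 40
(21, 14, 15) → sum 50
(14, 15, 10) → sum 39
(15, 10, 17) → sum 42
(10, 17, 12) → sum 39
(17, 12, 3) → sum 32
(12, 3, 6) → sum 21
(3, 6, 1) → sum 10
(6, 1, 25) → sum 32
Greatest of these is 50.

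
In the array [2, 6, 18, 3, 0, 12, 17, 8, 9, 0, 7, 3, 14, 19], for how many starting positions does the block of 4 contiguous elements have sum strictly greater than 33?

[2, 6, 18, 3] → sum 29
[6, 18, 3, 0] → sum 27
[18, 3, 0, 12] → sum 33
[3, 0, 12, 17] → sum 32
[0, 12, 17, 8] → sum 37  > 33 ✓
[12, 17, 8, 9] → sum 46  > 33 ✓
[17, 8, 9, 0] → sum 34  > 33 ✓
[8, 9, 0, 7] → sum 24
[9, 0, 7, 3] → sum 19
[0, 7, 3, 14] → sum 24
[7, 3, 14, 19] → sum 43  > 33 ✓
4 windows satisfy the condition.

4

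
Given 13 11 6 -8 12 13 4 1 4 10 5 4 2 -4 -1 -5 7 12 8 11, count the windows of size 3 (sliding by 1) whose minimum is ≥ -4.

[13, 11, 6] → min 6  ≥ -4 ✓
[11, 6, -8] → min -8
[6, -8, 12] → min -8
[-8, 12, 13] → min -8
[12, 13, 4] → min 4  ≥ -4 ✓
[13, 4, 1] → min 1  ≥ -4 ✓
[4, 1, 4] → min 1  ≥ -4 ✓
[1, 4, 10] → min 1  ≥ -4 ✓
[4, 10, 5] → min 4  ≥ -4 ✓
[10, 5, 4] → min 4  ≥ -4 ✓
[5, 4, 2] → min 2  ≥ -4 ✓
[4, 2, -4] → min -4  ≥ -4 ✓
[2, -4, -1] → min -4  ≥ -4 ✓
[-4, -1, -5] → min -5
[-1, -5, 7] → min -5
[-5, 7, 12] → min -5
[7, 12, 8] → min 7  ≥ -4 ✓
[12, 8, 11] → min 8  ≥ -4 ✓
12 windows satisfy the condition.

12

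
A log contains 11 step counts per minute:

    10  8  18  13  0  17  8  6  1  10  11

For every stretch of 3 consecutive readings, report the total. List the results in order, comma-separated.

Sliding a size-3 window across the 11 values:
10 8 18 → sum 36
8 18 13 → sum 39
18 13 0 → sum 31
13 0 17 → sum 30
0 17 8 → sum 25
17 8 6 → sum 31
8 6 1 → sum 15
6 1 10 → sum 17
1 10 11 → sum 22

36, 39, 31, 30, 25, 31, 15, 17, 22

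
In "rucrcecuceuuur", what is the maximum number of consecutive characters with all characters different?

3

[r] len 1
[r, u] len 2
[r, u, c] len 3
[u, c, r] len 3
[r, c] len 2
[r, c, e] len 3
[e, c] len 2
[e, c, u] len 3
[u, c] len 2
[u, c, e] len 3
[c, e, u] len 3
[u] len 1
[u] len 1
[u, r] len 2
Longest all-distinct length: 3.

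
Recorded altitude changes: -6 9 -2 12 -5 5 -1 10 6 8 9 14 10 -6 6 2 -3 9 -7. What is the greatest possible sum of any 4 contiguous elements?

41

[-6, 9, -2, 12] → sum 13
[9, -2, 12, -5] → sum 14
[-2, 12, -5, 5] → sum 10
[12, -5, 5, -1] → sum 11
[-5, 5, -1, 10] → sum 9
[5, -1, 10, 6] → sum 20
[-1, 10, 6, 8] → sum 23
[10, 6, 8, 9] → sum 33
[6, 8, 9, 14] → sum 37
[8, 9, 14, 10] → sum 41
[9, 14, 10, -6] → sum 27
[14, 10, -6, 6] → sum 24
[10, -6, 6, 2] → sum 12
[-6, 6, 2, -3] → sum -1
[6, 2, -3, 9] → sum 14
[2, -3, 9, -7] → sum 1
Greatest of these is 41.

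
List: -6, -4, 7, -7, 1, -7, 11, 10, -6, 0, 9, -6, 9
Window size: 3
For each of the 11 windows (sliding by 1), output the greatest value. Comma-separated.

7, 7, 7, 1, 11, 11, 11, 10, 9, 9, 9

-6 -4 7 → max 7
-4 7 -7 → max 7
7 -7 1 → max 7
-7 1 -7 → max 1
1 -7 11 → max 11
-7 11 10 → max 11
11 10 -6 → max 11
10 -6 0 → max 10
-6 0 9 → max 9
0 9 -6 → max 9
9 -6 9 → max 9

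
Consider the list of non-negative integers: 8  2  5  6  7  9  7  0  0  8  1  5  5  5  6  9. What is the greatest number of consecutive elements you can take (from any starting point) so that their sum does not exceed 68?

[8] sum 8 len 1
[8, 2] sum 10 len 2
[8, 2, 5] sum 15 len 3
[8, 2, 5, 6] sum 21 len 4
[8, 2, 5, 6, 7] sum 28 len 5
[8, 2, 5, 6, 7, 9] sum 37 len 6
[8, 2, 5, 6, 7, 9, 7] sum 44 len 7
[8, 2, 5, 6, 7, 9, 7, 0] sum 44 len 8
[8, 2, 5, 6, 7, 9, 7, 0, 0] sum 44 len 9
[8, 2, 5, 6, 7, 9, 7, 0, 0, 8] sum 52 len 10
[8, 2, 5, 6, 7, 9, 7, 0, 0, 8, 1] sum 53 len 11
[8, 2, 5, 6, 7, 9, 7, 0, 0, 8, 1, 5] sum 58 len 12
[8, 2, 5, 6, 7, 9, 7, 0, 0, 8, 1, 5, 5] sum 63 len 13
[8, 2, 5, 6, 7, 9, 7, 0, 0, 8, 1, 5, 5, 5] sum 68 len 14
[2, 5, 6, 7, 9, 7, 0, 0, 8, 1, 5, 5, 5, 6] sum 66 len 14
[6, 7, 9, 7, 0, 0, 8, 1, 5, 5, 5, 6, 9] sum 68 len 13
Longest length seen: 14.

14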